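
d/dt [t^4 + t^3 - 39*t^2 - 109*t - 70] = 4*t^3 + 3*t^2 - 78*t - 109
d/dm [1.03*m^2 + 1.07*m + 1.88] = 2.06*m + 1.07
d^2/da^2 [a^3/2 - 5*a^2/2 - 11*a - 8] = 3*a - 5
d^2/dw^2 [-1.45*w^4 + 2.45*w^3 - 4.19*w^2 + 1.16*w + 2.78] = -17.4*w^2 + 14.7*w - 8.38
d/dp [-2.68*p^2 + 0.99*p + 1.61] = 0.99 - 5.36*p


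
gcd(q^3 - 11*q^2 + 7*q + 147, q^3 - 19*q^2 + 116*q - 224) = q - 7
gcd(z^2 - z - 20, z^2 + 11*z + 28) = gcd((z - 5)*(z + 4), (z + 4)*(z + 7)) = z + 4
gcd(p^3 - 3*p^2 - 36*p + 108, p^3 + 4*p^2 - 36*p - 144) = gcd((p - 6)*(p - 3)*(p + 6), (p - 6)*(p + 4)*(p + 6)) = p^2 - 36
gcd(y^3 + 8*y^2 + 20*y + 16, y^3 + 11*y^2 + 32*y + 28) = y^2 + 4*y + 4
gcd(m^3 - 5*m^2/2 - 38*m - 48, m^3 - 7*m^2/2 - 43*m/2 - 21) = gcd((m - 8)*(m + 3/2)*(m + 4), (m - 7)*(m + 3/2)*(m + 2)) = m + 3/2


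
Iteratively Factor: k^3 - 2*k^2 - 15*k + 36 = (k + 4)*(k^2 - 6*k + 9) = (k - 3)*(k + 4)*(k - 3)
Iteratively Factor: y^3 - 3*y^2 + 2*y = (y - 2)*(y^2 - y) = y*(y - 2)*(y - 1)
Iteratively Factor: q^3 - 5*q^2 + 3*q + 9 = (q - 3)*(q^2 - 2*q - 3) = (q - 3)^2*(q + 1)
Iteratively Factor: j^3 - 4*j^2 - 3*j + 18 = (j + 2)*(j^2 - 6*j + 9) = (j - 3)*(j + 2)*(j - 3)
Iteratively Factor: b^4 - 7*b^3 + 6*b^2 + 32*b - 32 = (b + 2)*(b^3 - 9*b^2 + 24*b - 16) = (b - 1)*(b + 2)*(b^2 - 8*b + 16) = (b - 4)*(b - 1)*(b + 2)*(b - 4)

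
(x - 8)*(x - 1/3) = x^2 - 25*x/3 + 8/3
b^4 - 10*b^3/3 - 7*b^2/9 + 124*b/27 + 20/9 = (b - 3)*(b - 5/3)*(b + 2/3)^2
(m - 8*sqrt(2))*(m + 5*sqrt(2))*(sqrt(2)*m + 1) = sqrt(2)*m^3 - 5*m^2 - 83*sqrt(2)*m - 80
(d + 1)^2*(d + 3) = d^3 + 5*d^2 + 7*d + 3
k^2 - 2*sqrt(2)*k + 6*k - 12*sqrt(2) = (k + 6)*(k - 2*sqrt(2))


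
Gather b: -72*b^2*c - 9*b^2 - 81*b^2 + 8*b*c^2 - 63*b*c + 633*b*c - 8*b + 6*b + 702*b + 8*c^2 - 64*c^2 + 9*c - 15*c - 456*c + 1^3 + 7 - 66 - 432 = b^2*(-72*c - 90) + b*(8*c^2 + 570*c + 700) - 56*c^2 - 462*c - 490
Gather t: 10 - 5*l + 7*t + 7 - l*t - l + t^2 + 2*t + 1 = -6*l + t^2 + t*(9 - l) + 18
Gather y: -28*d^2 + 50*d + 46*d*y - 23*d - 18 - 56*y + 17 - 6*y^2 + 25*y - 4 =-28*d^2 + 27*d - 6*y^2 + y*(46*d - 31) - 5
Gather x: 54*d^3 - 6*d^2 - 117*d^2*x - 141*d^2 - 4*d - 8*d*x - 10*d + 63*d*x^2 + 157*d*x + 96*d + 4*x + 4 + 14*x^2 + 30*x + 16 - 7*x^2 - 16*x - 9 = 54*d^3 - 147*d^2 + 82*d + x^2*(63*d + 7) + x*(-117*d^2 + 149*d + 18) + 11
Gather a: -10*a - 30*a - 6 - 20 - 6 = -40*a - 32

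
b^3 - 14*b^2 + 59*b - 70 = (b - 7)*(b - 5)*(b - 2)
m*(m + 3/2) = m^2 + 3*m/2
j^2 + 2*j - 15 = (j - 3)*(j + 5)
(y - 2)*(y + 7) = y^2 + 5*y - 14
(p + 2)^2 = p^2 + 4*p + 4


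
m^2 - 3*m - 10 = (m - 5)*(m + 2)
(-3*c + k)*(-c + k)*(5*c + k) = 15*c^3 - 17*c^2*k + c*k^2 + k^3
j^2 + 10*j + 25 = (j + 5)^2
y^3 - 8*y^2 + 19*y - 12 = (y - 4)*(y - 3)*(y - 1)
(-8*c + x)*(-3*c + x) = 24*c^2 - 11*c*x + x^2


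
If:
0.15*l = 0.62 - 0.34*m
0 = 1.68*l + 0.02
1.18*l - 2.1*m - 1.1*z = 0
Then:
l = -0.01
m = 1.83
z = -3.50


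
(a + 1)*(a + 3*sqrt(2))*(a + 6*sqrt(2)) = a^3 + a^2 + 9*sqrt(2)*a^2 + 9*sqrt(2)*a + 36*a + 36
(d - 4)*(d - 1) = d^2 - 5*d + 4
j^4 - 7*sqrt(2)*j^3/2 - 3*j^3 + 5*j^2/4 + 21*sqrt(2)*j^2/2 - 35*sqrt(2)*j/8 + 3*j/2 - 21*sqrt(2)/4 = (j - 2)*(j - 3/2)*(j + 1/2)*(j - 7*sqrt(2)/2)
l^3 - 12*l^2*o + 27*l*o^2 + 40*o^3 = (l - 8*o)*(l - 5*o)*(l + o)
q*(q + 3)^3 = q^4 + 9*q^3 + 27*q^2 + 27*q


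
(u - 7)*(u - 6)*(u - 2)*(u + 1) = u^4 - 14*u^3 + 53*u^2 - 16*u - 84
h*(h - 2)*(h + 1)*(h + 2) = h^4 + h^3 - 4*h^2 - 4*h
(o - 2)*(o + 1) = o^2 - o - 2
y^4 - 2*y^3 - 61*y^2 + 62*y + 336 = (y - 8)*(y - 3)*(y + 2)*(y + 7)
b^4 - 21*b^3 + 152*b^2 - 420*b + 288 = (b - 8)*(b - 6)^2*(b - 1)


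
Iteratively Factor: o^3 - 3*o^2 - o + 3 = (o - 1)*(o^2 - 2*o - 3) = (o - 3)*(o - 1)*(o + 1)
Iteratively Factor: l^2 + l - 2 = (l - 1)*(l + 2)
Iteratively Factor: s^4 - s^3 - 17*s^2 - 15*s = (s + 1)*(s^3 - 2*s^2 - 15*s) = (s + 1)*(s + 3)*(s^2 - 5*s) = s*(s + 1)*(s + 3)*(s - 5)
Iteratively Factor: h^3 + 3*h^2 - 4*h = (h - 1)*(h^2 + 4*h) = h*(h - 1)*(h + 4)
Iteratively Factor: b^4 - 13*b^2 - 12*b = (b)*(b^3 - 13*b - 12) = b*(b - 4)*(b^2 + 4*b + 3) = b*(b - 4)*(b + 3)*(b + 1)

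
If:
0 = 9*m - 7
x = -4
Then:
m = 7/9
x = -4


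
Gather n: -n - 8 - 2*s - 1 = -n - 2*s - 9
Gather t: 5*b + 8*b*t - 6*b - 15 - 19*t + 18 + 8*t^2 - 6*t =-b + 8*t^2 + t*(8*b - 25) + 3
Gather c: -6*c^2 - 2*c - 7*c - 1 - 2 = -6*c^2 - 9*c - 3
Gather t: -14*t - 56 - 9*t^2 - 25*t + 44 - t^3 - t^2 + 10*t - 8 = -t^3 - 10*t^2 - 29*t - 20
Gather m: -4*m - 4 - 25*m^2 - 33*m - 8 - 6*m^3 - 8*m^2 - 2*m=-6*m^3 - 33*m^2 - 39*m - 12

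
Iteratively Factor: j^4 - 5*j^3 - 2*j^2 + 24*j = (j - 4)*(j^3 - j^2 - 6*j) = (j - 4)*(j + 2)*(j^2 - 3*j) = j*(j - 4)*(j + 2)*(j - 3)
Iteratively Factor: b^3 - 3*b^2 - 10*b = (b + 2)*(b^2 - 5*b) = b*(b + 2)*(b - 5)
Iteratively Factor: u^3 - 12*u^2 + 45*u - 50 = (u - 5)*(u^2 - 7*u + 10) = (u - 5)^2*(u - 2)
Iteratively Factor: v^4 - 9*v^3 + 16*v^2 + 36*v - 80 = (v + 2)*(v^3 - 11*v^2 + 38*v - 40) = (v - 2)*(v + 2)*(v^2 - 9*v + 20) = (v - 5)*(v - 2)*(v + 2)*(v - 4)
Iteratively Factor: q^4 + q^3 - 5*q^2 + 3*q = (q - 1)*(q^3 + 2*q^2 - 3*q) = (q - 1)^2*(q^2 + 3*q) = q*(q - 1)^2*(q + 3)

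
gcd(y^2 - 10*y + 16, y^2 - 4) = y - 2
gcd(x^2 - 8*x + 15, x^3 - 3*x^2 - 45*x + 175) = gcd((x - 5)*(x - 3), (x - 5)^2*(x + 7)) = x - 5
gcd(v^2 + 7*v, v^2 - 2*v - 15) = 1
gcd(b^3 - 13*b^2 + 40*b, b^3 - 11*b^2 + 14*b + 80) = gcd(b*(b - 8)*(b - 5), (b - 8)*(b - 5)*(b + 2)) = b^2 - 13*b + 40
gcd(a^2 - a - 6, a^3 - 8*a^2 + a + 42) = a^2 - a - 6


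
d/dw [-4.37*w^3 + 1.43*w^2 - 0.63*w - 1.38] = -13.11*w^2 + 2.86*w - 0.63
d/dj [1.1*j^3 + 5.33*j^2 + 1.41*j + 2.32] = 3.3*j^2 + 10.66*j + 1.41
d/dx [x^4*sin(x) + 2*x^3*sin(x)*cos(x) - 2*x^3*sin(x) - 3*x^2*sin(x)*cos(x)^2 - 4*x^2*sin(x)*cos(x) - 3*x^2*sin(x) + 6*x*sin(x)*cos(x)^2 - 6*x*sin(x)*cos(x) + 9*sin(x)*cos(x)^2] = x^4*cos(x) + 4*x^3*sin(x) - 2*x^3*cos(x) + 2*x^3*cos(2*x) + 3*x^2*sin(2*x) - 6*sqrt(2)*x^2*sin(x + pi/4) + 9*x^2*cos(x)/4 - 4*x^2*cos(2*x) - 9*x^2*cos(3*x)/4 - 15*x*sin(x)/2 - 4*x*sin(2*x) - 3*x*sin(3*x)/2 + 3*x*cos(x)/2 - 6*x*cos(2*x) + 9*x*cos(3*x)/2 + 3*sin(x)/2 - 3*sin(2*x) + 3*sin(3*x)/2 + 9*cos(x)/4 + 27*cos(3*x)/4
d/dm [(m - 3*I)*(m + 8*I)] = 2*m + 5*I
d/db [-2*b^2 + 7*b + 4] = 7 - 4*b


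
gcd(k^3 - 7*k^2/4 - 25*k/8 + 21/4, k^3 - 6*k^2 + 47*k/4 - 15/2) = k^2 - 7*k/2 + 3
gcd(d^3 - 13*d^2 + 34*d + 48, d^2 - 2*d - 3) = d + 1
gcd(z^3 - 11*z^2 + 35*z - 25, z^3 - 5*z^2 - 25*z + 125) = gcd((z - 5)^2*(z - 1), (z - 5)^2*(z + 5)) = z^2 - 10*z + 25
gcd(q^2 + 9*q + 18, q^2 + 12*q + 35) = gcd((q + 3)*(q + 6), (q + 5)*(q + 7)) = 1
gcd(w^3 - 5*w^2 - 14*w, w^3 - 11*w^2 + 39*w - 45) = 1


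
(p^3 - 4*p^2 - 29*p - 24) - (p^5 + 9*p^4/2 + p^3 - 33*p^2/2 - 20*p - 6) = -p^5 - 9*p^4/2 + 25*p^2/2 - 9*p - 18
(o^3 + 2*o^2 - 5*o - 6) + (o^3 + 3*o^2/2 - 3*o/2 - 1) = 2*o^3 + 7*o^2/2 - 13*o/2 - 7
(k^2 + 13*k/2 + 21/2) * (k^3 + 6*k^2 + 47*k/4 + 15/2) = k^5 + 25*k^4/2 + 245*k^3/4 + 1175*k^2/8 + 1377*k/8 + 315/4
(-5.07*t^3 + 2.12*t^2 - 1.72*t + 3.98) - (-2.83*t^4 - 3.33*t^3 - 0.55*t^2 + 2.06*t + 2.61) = 2.83*t^4 - 1.74*t^3 + 2.67*t^2 - 3.78*t + 1.37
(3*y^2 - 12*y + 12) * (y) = 3*y^3 - 12*y^2 + 12*y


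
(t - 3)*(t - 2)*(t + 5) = t^3 - 19*t + 30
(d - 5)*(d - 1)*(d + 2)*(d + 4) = d^4 - 23*d^2 - 18*d + 40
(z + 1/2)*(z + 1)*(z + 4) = z^3 + 11*z^2/2 + 13*z/2 + 2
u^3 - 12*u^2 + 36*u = u*(u - 6)^2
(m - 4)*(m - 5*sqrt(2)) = m^2 - 5*sqrt(2)*m - 4*m + 20*sqrt(2)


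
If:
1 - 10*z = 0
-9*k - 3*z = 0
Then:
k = -1/30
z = 1/10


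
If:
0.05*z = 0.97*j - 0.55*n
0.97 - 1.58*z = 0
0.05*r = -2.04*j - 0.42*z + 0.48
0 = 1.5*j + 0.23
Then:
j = -0.15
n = -0.33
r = 10.70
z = 0.61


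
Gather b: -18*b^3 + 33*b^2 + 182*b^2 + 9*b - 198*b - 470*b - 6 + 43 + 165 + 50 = -18*b^3 + 215*b^2 - 659*b + 252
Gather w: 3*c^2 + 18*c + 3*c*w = 3*c^2 + 3*c*w + 18*c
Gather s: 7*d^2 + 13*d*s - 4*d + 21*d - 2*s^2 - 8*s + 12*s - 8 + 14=7*d^2 + 17*d - 2*s^2 + s*(13*d + 4) + 6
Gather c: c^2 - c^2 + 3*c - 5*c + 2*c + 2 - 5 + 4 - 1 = 0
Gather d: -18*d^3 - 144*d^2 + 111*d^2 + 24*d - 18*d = -18*d^3 - 33*d^2 + 6*d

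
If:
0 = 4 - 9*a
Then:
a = 4/9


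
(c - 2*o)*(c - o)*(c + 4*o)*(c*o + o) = c^4*o + c^3*o^2 + c^3*o - 10*c^2*o^3 + c^2*o^2 + 8*c*o^4 - 10*c*o^3 + 8*o^4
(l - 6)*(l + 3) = l^2 - 3*l - 18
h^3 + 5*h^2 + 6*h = h*(h + 2)*(h + 3)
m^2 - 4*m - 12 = (m - 6)*(m + 2)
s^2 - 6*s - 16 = (s - 8)*(s + 2)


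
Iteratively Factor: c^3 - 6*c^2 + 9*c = (c - 3)*(c^2 - 3*c) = c*(c - 3)*(c - 3)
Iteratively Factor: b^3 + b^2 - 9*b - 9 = (b - 3)*(b^2 + 4*b + 3) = (b - 3)*(b + 3)*(b + 1)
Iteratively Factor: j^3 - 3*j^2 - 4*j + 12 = (j + 2)*(j^2 - 5*j + 6) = (j - 2)*(j + 2)*(j - 3)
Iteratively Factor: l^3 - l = (l + 1)*(l^2 - l) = (l - 1)*(l + 1)*(l)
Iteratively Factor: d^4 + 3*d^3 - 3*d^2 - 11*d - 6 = (d + 3)*(d^3 - 3*d - 2) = (d + 1)*(d + 3)*(d^2 - d - 2) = (d - 2)*(d + 1)*(d + 3)*(d + 1)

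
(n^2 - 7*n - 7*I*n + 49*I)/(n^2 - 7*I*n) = (n - 7)/n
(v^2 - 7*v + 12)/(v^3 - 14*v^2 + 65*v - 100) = (v - 3)/(v^2 - 10*v + 25)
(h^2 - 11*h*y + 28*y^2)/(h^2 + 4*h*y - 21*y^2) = (h^2 - 11*h*y + 28*y^2)/(h^2 + 4*h*y - 21*y^2)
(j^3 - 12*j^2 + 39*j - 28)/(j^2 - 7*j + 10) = (j^3 - 12*j^2 + 39*j - 28)/(j^2 - 7*j + 10)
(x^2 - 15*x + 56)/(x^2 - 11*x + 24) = (x - 7)/(x - 3)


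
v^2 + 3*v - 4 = (v - 1)*(v + 4)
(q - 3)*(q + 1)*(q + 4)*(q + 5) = q^4 + 7*q^3 - q^2 - 67*q - 60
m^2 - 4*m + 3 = (m - 3)*(m - 1)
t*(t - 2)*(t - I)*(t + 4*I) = t^4 - 2*t^3 + 3*I*t^3 + 4*t^2 - 6*I*t^2 - 8*t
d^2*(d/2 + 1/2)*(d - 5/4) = d^4/2 - d^3/8 - 5*d^2/8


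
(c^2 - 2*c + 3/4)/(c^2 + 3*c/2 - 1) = (c - 3/2)/(c + 2)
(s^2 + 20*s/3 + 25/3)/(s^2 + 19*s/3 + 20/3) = (3*s + 5)/(3*s + 4)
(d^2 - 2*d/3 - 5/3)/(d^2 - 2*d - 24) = (-3*d^2 + 2*d + 5)/(3*(-d^2 + 2*d + 24))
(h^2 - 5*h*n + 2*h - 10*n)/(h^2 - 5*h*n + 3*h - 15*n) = (h + 2)/(h + 3)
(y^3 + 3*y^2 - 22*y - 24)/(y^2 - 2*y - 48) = (y^2 - 3*y - 4)/(y - 8)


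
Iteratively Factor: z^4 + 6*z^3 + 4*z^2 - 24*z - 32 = (z - 2)*(z^3 + 8*z^2 + 20*z + 16) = (z - 2)*(z + 2)*(z^2 + 6*z + 8) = (z - 2)*(z + 2)*(z + 4)*(z + 2)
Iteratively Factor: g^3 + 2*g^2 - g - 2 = (g + 2)*(g^2 - 1) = (g - 1)*(g + 2)*(g + 1)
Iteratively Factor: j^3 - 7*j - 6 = (j + 1)*(j^2 - j - 6) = (j - 3)*(j + 1)*(j + 2)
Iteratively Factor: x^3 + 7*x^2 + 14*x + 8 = (x + 2)*(x^2 + 5*x + 4) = (x + 2)*(x + 4)*(x + 1)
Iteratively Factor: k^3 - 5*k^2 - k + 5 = (k - 5)*(k^2 - 1) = (k - 5)*(k - 1)*(k + 1)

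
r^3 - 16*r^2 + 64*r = r*(r - 8)^2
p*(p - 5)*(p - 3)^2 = p^4 - 11*p^3 + 39*p^2 - 45*p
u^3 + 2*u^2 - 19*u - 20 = (u - 4)*(u + 1)*(u + 5)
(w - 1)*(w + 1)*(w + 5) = w^3 + 5*w^2 - w - 5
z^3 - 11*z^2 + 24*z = z*(z - 8)*(z - 3)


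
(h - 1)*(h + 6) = h^2 + 5*h - 6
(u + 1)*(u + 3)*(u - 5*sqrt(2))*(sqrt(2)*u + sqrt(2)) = sqrt(2)*u^4 - 10*u^3 + 5*sqrt(2)*u^3 - 50*u^2 + 7*sqrt(2)*u^2 - 70*u + 3*sqrt(2)*u - 30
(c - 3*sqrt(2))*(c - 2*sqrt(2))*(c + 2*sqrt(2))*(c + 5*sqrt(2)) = c^4 + 2*sqrt(2)*c^3 - 38*c^2 - 16*sqrt(2)*c + 240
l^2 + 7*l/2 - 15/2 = (l - 3/2)*(l + 5)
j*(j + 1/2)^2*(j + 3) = j^4 + 4*j^3 + 13*j^2/4 + 3*j/4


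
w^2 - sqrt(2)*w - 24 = (w - 4*sqrt(2))*(w + 3*sqrt(2))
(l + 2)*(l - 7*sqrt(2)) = l^2 - 7*sqrt(2)*l + 2*l - 14*sqrt(2)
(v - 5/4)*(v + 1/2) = v^2 - 3*v/4 - 5/8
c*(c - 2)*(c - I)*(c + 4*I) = c^4 - 2*c^3 + 3*I*c^3 + 4*c^2 - 6*I*c^2 - 8*c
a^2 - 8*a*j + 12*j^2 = (a - 6*j)*(a - 2*j)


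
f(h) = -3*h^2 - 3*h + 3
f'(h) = -6*h - 3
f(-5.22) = -63.09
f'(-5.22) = 28.32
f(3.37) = -41.18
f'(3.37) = -23.22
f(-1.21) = 2.24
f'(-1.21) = 4.26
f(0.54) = 0.51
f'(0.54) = -6.24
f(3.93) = -55.12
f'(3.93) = -26.58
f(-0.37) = 3.70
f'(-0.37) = -0.78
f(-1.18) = 2.36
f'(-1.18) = 4.08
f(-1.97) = -2.73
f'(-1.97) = 8.82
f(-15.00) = -627.00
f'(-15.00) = 87.00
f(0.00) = 3.00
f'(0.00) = -3.00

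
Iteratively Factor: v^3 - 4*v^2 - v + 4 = (v + 1)*(v^2 - 5*v + 4) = (v - 4)*(v + 1)*(v - 1)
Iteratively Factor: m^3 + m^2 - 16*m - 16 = (m + 1)*(m^2 - 16) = (m + 1)*(m + 4)*(m - 4)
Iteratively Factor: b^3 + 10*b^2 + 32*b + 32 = (b + 4)*(b^2 + 6*b + 8) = (b + 4)^2*(b + 2)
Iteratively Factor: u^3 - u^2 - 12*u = (u)*(u^2 - u - 12) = u*(u + 3)*(u - 4)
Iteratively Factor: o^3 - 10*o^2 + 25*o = (o)*(o^2 - 10*o + 25) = o*(o - 5)*(o - 5)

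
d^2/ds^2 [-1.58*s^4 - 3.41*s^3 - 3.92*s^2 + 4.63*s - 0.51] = -18.96*s^2 - 20.46*s - 7.84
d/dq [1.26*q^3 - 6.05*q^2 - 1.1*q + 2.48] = 3.78*q^2 - 12.1*q - 1.1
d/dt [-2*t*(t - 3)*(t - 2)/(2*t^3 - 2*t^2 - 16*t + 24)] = 2*(-2*t^2 + 6*t - 9)/(t^4 + 2*t^3 - 11*t^2 - 12*t + 36)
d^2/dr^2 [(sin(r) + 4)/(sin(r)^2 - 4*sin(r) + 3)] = (-sin(r)^4 - 21*sin(r)^3 + 47*sin(r)^2 + 43*sin(r) - 128)/((sin(r) - 3)^3*(sin(r) - 1)^2)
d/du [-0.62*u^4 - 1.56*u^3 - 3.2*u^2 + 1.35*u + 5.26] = -2.48*u^3 - 4.68*u^2 - 6.4*u + 1.35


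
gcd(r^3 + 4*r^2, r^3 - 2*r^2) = r^2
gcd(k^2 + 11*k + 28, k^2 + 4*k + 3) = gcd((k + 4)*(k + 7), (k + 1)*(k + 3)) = 1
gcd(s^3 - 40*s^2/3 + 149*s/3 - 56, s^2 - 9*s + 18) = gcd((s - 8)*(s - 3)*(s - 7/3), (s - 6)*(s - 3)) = s - 3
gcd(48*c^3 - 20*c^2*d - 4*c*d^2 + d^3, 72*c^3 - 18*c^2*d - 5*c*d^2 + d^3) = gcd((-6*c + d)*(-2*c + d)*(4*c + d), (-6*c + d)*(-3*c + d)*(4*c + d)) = 24*c^2 + 2*c*d - d^2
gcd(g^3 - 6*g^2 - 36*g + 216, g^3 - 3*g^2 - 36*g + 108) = g^2 - 36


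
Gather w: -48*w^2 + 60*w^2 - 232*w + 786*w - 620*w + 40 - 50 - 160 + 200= 12*w^2 - 66*w + 30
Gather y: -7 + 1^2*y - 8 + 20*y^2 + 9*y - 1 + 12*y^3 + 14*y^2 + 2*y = 12*y^3 + 34*y^2 + 12*y - 16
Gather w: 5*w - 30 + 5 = 5*w - 25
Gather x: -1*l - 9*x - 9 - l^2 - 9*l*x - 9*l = -l^2 - 10*l + x*(-9*l - 9) - 9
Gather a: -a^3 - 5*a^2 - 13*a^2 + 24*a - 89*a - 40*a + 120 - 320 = -a^3 - 18*a^2 - 105*a - 200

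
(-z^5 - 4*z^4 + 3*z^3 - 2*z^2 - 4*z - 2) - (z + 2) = -z^5 - 4*z^4 + 3*z^3 - 2*z^2 - 5*z - 4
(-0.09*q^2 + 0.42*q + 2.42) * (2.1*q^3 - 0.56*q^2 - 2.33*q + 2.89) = -0.189*q^5 + 0.9324*q^4 + 5.0565*q^3 - 2.5939*q^2 - 4.4248*q + 6.9938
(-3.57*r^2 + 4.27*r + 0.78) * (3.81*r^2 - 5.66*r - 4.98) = -13.6017*r^4 + 36.4749*r^3 - 3.4178*r^2 - 25.6794*r - 3.8844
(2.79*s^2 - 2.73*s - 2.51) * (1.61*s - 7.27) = 4.4919*s^3 - 24.6786*s^2 + 15.806*s + 18.2477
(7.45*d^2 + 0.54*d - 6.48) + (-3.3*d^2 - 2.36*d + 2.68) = 4.15*d^2 - 1.82*d - 3.8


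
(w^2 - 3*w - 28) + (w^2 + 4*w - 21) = 2*w^2 + w - 49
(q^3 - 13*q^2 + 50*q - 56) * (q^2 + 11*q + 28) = q^5 - 2*q^4 - 65*q^3 + 130*q^2 + 784*q - 1568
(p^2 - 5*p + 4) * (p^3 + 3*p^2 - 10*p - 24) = p^5 - 2*p^4 - 21*p^3 + 38*p^2 + 80*p - 96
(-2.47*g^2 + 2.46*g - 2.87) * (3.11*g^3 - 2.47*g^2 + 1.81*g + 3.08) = -7.6817*g^5 + 13.7515*g^4 - 19.4726*g^3 + 3.9339*g^2 + 2.3821*g - 8.8396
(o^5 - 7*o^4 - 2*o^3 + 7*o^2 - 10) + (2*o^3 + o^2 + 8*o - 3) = o^5 - 7*o^4 + 8*o^2 + 8*o - 13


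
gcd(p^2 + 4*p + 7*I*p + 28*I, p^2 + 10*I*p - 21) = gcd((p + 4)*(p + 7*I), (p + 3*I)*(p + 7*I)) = p + 7*I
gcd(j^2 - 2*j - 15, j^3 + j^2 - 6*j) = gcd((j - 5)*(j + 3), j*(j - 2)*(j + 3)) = j + 3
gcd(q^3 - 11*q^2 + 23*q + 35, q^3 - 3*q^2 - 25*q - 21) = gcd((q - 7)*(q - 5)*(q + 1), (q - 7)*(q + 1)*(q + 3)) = q^2 - 6*q - 7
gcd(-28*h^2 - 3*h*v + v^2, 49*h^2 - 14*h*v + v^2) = -7*h + v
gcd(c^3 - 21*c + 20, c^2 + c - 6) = 1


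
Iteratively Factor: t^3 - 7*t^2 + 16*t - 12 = (t - 2)*(t^2 - 5*t + 6) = (t - 3)*(t - 2)*(t - 2)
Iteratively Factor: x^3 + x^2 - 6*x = (x)*(x^2 + x - 6) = x*(x + 3)*(x - 2)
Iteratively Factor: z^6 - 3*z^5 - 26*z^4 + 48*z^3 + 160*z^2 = (z)*(z^5 - 3*z^4 - 26*z^3 + 48*z^2 + 160*z) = z*(z - 5)*(z^4 + 2*z^3 - 16*z^2 - 32*z) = z*(z - 5)*(z + 4)*(z^3 - 2*z^2 - 8*z) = z*(z - 5)*(z - 4)*(z + 4)*(z^2 + 2*z) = z*(z - 5)*(z - 4)*(z + 2)*(z + 4)*(z)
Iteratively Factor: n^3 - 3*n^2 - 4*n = (n + 1)*(n^2 - 4*n) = n*(n + 1)*(n - 4)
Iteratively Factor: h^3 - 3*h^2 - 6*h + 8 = (h - 1)*(h^2 - 2*h - 8) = (h - 1)*(h + 2)*(h - 4)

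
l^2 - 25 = (l - 5)*(l + 5)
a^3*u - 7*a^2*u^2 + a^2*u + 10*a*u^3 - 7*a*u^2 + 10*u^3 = (a - 5*u)*(a - 2*u)*(a*u + u)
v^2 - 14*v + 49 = (v - 7)^2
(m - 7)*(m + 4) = m^2 - 3*m - 28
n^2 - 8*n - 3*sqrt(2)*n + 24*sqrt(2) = (n - 8)*(n - 3*sqrt(2))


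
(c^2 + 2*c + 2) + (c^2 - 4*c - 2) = 2*c^2 - 2*c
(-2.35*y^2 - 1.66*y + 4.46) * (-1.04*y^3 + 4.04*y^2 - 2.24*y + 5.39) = 2.444*y^5 - 7.7676*y^4 - 6.0808*y^3 + 9.0703*y^2 - 18.9378*y + 24.0394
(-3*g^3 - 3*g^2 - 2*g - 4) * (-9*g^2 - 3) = 27*g^5 + 27*g^4 + 27*g^3 + 45*g^2 + 6*g + 12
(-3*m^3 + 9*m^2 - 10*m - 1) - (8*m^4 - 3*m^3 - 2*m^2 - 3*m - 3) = -8*m^4 + 11*m^2 - 7*m + 2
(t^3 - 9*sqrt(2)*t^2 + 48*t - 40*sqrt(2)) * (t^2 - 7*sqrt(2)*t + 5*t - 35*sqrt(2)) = t^5 - 16*sqrt(2)*t^4 + 5*t^4 - 80*sqrt(2)*t^3 + 174*t^3 - 376*sqrt(2)*t^2 + 870*t^2 - 1880*sqrt(2)*t + 560*t + 2800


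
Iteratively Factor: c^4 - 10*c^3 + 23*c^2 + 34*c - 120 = (c - 5)*(c^3 - 5*c^2 - 2*c + 24) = (c - 5)*(c - 3)*(c^2 - 2*c - 8) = (c - 5)*(c - 3)*(c + 2)*(c - 4)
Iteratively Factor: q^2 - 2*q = (q)*(q - 2)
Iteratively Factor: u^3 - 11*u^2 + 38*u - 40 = (u - 5)*(u^2 - 6*u + 8) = (u - 5)*(u - 2)*(u - 4)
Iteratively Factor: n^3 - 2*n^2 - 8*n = (n)*(n^2 - 2*n - 8) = n*(n - 4)*(n + 2)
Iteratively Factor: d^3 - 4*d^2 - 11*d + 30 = (d - 2)*(d^2 - 2*d - 15) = (d - 5)*(d - 2)*(d + 3)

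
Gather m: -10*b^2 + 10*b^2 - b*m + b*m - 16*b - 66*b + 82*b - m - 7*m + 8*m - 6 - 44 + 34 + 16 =0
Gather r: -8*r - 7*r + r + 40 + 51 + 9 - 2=98 - 14*r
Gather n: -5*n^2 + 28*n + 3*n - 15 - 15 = -5*n^2 + 31*n - 30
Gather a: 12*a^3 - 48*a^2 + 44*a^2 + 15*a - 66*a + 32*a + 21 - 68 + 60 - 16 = 12*a^3 - 4*a^2 - 19*a - 3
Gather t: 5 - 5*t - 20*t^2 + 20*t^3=20*t^3 - 20*t^2 - 5*t + 5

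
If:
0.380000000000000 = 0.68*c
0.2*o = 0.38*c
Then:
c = 0.56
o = 1.06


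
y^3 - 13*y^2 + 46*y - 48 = (y - 8)*(y - 3)*(y - 2)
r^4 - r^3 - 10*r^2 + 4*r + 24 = (r - 3)*(r - 2)*(r + 2)^2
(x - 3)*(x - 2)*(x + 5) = x^3 - 19*x + 30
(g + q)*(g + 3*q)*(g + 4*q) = g^3 + 8*g^2*q + 19*g*q^2 + 12*q^3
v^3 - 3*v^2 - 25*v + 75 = (v - 5)*(v - 3)*(v + 5)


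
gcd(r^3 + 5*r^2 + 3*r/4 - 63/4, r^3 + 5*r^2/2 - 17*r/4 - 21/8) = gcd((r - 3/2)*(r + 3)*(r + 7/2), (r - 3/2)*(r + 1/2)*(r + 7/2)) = r^2 + 2*r - 21/4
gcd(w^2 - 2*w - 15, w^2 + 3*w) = w + 3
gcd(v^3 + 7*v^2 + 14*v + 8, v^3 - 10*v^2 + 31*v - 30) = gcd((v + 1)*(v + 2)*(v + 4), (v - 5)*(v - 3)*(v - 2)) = 1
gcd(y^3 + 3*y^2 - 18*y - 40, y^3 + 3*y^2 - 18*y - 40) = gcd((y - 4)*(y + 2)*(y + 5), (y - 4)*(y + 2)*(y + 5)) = y^3 + 3*y^2 - 18*y - 40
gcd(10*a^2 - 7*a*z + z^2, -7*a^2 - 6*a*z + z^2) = 1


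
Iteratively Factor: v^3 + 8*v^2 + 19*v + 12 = (v + 4)*(v^2 + 4*v + 3) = (v + 3)*(v + 4)*(v + 1)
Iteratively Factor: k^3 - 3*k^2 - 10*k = (k + 2)*(k^2 - 5*k) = k*(k + 2)*(k - 5)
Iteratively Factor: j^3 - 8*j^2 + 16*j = (j - 4)*(j^2 - 4*j) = j*(j - 4)*(j - 4)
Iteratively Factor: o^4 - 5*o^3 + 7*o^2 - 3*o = (o)*(o^3 - 5*o^2 + 7*o - 3) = o*(o - 3)*(o^2 - 2*o + 1) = o*(o - 3)*(o - 1)*(o - 1)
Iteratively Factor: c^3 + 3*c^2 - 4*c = (c)*(c^2 + 3*c - 4) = c*(c - 1)*(c + 4)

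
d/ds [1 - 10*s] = -10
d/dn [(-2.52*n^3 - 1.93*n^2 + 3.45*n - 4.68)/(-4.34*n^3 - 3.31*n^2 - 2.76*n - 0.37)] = (-0.0350000000000037*n^4 + 43.8564*n^3 - 41.3901*n^2 - 29.5534*n - 14.1933)/(18.8356*n^6 + 28.7308*n^5 + 34.9129*n^4 + 21.4828*n^3 + 10.067*n^2 + 2.0424*n + 0.1369)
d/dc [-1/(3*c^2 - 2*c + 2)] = 2*(3*c - 1)/(3*c^2 - 2*c + 2)^2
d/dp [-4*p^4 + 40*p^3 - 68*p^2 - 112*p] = -16*p^3 + 120*p^2 - 136*p - 112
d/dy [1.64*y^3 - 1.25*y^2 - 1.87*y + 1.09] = 4.92*y^2 - 2.5*y - 1.87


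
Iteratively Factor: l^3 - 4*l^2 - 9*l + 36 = (l - 3)*(l^2 - l - 12) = (l - 4)*(l - 3)*(l + 3)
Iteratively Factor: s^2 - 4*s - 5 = (s + 1)*(s - 5)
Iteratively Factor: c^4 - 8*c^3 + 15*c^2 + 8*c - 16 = (c - 1)*(c^3 - 7*c^2 + 8*c + 16) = (c - 1)*(c + 1)*(c^2 - 8*c + 16) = (c - 4)*(c - 1)*(c + 1)*(c - 4)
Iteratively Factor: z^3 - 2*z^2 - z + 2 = (z - 1)*(z^2 - z - 2) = (z - 2)*(z - 1)*(z + 1)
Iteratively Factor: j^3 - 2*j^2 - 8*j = (j - 4)*(j^2 + 2*j) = j*(j - 4)*(j + 2)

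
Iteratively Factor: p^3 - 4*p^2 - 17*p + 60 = (p + 4)*(p^2 - 8*p + 15) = (p - 5)*(p + 4)*(p - 3)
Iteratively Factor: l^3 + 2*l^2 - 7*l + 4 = (l - 1)*(l^2 + 3*l - 4) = (l - 1)^2*(l + 4)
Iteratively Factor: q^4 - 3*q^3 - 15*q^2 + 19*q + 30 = (q - 5)*(q^3 + 2*q^2 - 5*q - 6) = (q - 5)*(q + 1)*(q^2 + q - 6) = (q - 5)*(q + 1)*(q + 3)*(q - 2)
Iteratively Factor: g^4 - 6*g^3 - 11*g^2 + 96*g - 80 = (g - 5)*(g^3 - g^2 - 16*g + 16) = (g - 5)*(g + 4)*(g^2 - 5*g + 4) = (g - 5)*(g - 1)*(g + 4)*(g - 4)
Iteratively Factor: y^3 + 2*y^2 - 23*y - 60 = (y + 4)*(y^2 - 2*y - 15) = (y + 3)*(y + 4)*(y - 5)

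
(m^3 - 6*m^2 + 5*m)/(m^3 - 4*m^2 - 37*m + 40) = m*(m - 5)/(m^2 - 3*m - 40)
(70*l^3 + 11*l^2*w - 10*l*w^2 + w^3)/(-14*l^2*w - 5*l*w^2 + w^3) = (-5*l + w)/w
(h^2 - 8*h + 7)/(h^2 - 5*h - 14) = (h - 1)/(h + 2)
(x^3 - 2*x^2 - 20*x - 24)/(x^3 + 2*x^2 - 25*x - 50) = (x^2 - 4*x - 12)/(x^2 - 25)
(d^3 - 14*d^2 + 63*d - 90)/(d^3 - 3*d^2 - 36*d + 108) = (d - 5)/(d + 6)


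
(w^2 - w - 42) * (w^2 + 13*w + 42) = w^4 + 12*w^3 - 13*w^2 - 588*w - 1764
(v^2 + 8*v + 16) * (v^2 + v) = v^4 + 9*v^3 + 24*v^2 + 16*v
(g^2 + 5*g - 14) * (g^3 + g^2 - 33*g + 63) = g^5 + 6*g^4 - 42*g^3 - 116*g^2 + 777*g - 882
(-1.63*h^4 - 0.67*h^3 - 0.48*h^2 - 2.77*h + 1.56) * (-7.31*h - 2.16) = 11.9153*h^5 + 8.4185*h^4 + 4.956*h^3 + 21.2855*h^2 - 5.4204*h - 3.3696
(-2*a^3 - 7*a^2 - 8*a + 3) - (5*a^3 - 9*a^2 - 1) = -7*a^3 + 2*a^2 - 8*a + 4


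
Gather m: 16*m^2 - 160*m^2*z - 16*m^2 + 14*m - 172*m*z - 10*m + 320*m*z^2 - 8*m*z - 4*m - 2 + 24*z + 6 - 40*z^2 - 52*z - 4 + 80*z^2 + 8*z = -160*m^2*z + m*(320*z^2 - 180*z) + 40*z^2 - 20*z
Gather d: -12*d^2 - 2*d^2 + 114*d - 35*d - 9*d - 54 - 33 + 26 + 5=-14*d^2 + 70*d - 56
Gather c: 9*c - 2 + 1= 9*c - 1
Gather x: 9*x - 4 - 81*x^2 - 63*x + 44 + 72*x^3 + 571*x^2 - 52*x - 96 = 72*x^3 + 490*x^2 - 106*x - 56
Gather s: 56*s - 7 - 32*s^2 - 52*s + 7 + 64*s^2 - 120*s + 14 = 32*s^2 - 116*s + 14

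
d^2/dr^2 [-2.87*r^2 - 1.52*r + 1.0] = -5.74000000000000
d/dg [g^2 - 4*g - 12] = 2*g - 4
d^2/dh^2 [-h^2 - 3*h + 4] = -2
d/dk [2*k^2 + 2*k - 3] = 4*k + 2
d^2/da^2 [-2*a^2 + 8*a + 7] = -4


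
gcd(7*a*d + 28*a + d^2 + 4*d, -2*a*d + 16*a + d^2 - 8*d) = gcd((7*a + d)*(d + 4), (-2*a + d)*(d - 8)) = 1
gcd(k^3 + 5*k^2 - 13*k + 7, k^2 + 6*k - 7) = k^2 + 6*k - 7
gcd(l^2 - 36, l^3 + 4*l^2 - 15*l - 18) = l + 6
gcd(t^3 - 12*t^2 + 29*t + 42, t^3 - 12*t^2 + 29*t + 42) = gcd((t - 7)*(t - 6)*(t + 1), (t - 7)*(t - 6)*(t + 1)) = t^3 - 12*t^2 + 29*t + 42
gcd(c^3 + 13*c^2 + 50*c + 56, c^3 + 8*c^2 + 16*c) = c + 4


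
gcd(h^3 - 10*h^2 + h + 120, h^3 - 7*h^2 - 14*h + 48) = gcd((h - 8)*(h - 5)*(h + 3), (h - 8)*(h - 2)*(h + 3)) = h^2 - 5*h - 24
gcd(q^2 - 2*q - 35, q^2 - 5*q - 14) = q - 7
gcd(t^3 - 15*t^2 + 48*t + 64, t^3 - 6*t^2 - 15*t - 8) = t^2 - 7*t - 8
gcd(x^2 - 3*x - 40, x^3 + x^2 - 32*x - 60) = x + 5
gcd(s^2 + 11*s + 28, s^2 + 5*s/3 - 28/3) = s + 4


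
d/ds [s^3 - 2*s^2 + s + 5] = 3*s^2 - 4*s + 1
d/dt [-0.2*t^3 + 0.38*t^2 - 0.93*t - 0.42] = -0.6*t^2 + 0.76*t - 0.93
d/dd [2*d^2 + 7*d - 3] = 4*d + 7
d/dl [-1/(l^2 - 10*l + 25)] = 2*(l - 5)/(l^2 - 10*l + 25)^2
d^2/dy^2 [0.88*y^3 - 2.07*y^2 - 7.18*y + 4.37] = 5.28*y - 4.14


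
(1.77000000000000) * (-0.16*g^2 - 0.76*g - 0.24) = -0.2832*g^2 - 1.3452*g - 0.4248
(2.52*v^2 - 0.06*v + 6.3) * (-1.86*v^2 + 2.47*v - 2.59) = -4.6872*v^4 + 6.336*v^3 - 18.393*v^2 + 15.7164*v - 16.317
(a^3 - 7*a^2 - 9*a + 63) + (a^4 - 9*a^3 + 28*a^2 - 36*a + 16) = a^4 - 8*a^3 + 21*a^2 - 45*a + 79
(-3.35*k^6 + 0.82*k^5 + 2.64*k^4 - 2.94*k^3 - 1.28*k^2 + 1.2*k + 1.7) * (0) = 0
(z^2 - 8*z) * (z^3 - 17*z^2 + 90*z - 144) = z^5 - 25*z^4 + 226*z^3 - 864*z^2 + 1152*z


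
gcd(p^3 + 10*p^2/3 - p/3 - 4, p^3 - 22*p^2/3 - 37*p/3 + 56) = p + 3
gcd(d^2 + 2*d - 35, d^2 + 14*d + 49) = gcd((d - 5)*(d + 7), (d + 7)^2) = d + 7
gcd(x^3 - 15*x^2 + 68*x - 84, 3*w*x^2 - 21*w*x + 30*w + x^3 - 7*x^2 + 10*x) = x - 2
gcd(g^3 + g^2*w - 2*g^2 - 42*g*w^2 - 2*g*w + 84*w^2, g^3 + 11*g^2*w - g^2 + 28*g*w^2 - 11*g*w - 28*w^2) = g + 7*w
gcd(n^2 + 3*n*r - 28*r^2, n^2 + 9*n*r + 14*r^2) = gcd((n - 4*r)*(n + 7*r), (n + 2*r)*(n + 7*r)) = n + 7*r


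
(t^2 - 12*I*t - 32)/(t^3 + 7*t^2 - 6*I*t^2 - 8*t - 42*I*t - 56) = (t - 8*I)/(t^2 + t*(7 - 2*I) - 14*I)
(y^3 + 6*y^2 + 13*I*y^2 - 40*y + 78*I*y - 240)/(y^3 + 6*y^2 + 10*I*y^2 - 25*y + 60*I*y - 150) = (y + 8*I)/(y + 5*I)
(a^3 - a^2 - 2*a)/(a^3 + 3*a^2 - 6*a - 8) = a/(a + 4)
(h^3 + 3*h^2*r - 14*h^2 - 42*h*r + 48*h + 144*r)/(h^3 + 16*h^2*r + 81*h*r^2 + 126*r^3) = (h^2 - 14*h + 48)/(h^2 + 13*h*r + 42*r^2)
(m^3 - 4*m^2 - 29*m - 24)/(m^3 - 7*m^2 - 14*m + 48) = (m + 1)/(m - 2)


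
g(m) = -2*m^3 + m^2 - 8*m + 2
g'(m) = -6*m^2 + 2*m - 8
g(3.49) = -98.76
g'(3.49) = -74.10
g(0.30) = -0.36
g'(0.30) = -7.94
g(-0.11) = 2.89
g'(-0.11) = -8.29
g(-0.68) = 8.53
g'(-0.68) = -12.13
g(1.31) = -11.26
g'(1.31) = -15.68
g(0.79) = -4.68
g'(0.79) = -10.16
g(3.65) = -111.13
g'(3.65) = -80.64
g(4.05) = -146.86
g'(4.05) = -98.32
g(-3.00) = 89.00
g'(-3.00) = -68.00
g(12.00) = -3406.00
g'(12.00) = -848.00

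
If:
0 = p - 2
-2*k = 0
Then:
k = 0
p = 2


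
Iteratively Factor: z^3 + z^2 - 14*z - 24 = (z - 4)*(z^2 + 5*z + 6) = (z - 4)*(z + 3)*(z + 2)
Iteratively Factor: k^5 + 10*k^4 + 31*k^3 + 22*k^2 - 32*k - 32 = (k + 4)*(k^4 + 6*k^3 + 7*k^2 - 6*k - 8) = (k + 1)*(k + 4)*(k^3 + 5*k^2 + 2*k - 8) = (k - 1)*(k + 1)*(k + 4)*(k^2 + 6*k + 8) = (k - 1)*(k + 1)*(k + 4)^2*(k + 2)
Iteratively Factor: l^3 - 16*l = (l + 4)*(l^2 - 4*l) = l*(l + 4)*(l - 4)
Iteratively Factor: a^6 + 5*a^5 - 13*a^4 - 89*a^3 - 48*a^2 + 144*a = (a + 4)*(a^5 + a^4 - 17*a^3 - 21*a^2 + 36*a) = (a + 3)*(a + 4)*(a^4 - 2*a^3 - 11*a^2 + 12*a) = (a - 1)*(a + 3)*(a + 4)*(a^3 - a^2 - 12*a) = (a - 1)*(a + 3)^2*(a + 4)*(a^2 - 4*a) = a*(a - 1)*(a + 3)^2*(a + 4)*(a - 4)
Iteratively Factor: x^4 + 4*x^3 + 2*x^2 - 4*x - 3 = (x + 1)*(x^3 + 3*x^2 - x - 3) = (x + 1)*(x + 3)*(x^2 - 1) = (x - 1)*(x + 1)*(x + 3)*(x + 1)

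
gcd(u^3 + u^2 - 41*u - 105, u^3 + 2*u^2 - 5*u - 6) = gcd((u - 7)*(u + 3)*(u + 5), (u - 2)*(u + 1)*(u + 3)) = u + 3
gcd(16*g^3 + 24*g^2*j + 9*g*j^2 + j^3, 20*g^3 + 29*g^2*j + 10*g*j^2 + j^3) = 4*g^2 + 5*g*j + j^2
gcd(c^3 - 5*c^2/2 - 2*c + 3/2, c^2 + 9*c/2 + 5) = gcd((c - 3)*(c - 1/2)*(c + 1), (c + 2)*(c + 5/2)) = 1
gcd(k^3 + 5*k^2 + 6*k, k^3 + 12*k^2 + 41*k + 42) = k^2 + 5*k + 6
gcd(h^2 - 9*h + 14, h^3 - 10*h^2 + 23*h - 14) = h^2 - 9*h + 14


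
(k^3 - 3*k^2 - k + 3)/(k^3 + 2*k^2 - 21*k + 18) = (k + 1)/(k + 6)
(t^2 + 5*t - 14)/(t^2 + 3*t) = (t^2 + 5*t - 14)/(t*(t + 3))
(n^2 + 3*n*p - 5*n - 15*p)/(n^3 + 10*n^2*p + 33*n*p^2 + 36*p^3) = (n - 5)/(n^2 + 7*n*p + 12*p^2)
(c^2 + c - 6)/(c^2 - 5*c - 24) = (c - 2)/(c - 8)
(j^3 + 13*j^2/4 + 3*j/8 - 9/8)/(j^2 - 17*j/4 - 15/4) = (2*j^2 + 5*j - 3)/(2*(j - 5))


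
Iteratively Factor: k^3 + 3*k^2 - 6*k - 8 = (k - 2)*(k^2 + 5*k + 4) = (k - 2)*(k + 4)*(k + 1)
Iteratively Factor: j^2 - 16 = (j + 4)*(j - 4)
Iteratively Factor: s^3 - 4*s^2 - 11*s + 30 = (s - 5)*(s^2 + s - 6) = (s - 5)*(s - 2)*(s + 3)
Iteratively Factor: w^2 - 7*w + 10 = (w - 5)*(w - 2)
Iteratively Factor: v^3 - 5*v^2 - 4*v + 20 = (v + 2)*(v^2 - 7*v + 10) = (v - 5)*(v + 2)*(v - 2)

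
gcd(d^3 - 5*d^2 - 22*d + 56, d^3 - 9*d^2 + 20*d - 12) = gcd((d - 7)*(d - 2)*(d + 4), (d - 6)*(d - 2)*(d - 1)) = d - 2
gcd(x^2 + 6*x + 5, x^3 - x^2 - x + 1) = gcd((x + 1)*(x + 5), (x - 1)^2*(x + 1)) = x + 1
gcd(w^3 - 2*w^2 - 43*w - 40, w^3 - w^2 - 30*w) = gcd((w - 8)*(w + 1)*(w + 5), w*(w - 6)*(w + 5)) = w + 5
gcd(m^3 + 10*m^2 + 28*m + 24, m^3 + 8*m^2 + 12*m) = m^2 + 8*m + 12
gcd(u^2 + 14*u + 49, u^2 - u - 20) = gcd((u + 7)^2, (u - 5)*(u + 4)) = 1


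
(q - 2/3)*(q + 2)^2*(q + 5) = q^4 + 25*q^3/3 + 18*q^2 + 4*q - 40/3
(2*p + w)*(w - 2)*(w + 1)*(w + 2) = 2*p*w^3 + 2*p*w^2 - 8*p*w - 8*p + w^4 + w^3 - 4*w^2 - 4*w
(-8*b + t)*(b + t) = -8*b^2 - 7*b*t + t^2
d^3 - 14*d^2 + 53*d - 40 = (d - 8)*(d - 5)*(d - 1)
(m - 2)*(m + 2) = m^2 - 4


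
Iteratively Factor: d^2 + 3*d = (d)*(d + 3)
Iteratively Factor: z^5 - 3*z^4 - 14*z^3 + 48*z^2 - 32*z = (z - 2)*(z^4 - z^3 - 16*z^2 + 16*z) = (z - 2)*(z - 1)*(z^3 - 16*z) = (z - 4)*(z - 2)*(z - 1)*(z^2 + 4*z) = z*(z - 4)*(z - 2)*(z - 1)*(z + 4)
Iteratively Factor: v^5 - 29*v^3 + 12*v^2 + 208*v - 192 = (v + 4)*(v^4 - 4*v^3 - 13*v^2 + 64*v - 48) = (v - 1)*(v + 4)*(v^3 - 3*v^2 - 16*v + 48) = (v - 1)*(v + 4)^2*(v^2 - 7*v + 12) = (v - 4)*(v - 1)*(v + 4)^2*(v - 3)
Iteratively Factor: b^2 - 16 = (b - 4)*(b + 4)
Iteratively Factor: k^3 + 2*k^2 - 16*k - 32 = (k + 2)*(k^2 - 16) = (k - 4)*(k + 2)*(k + 4)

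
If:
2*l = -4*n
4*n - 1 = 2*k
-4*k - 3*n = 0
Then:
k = -3/22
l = -4/11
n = 2/11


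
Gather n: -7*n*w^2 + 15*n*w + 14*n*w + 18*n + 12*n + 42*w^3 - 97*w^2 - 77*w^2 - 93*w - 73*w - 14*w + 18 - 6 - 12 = n*(-7*w^2 + 29*w + 30) + 42*w^3 - 174*w^2 - 180*w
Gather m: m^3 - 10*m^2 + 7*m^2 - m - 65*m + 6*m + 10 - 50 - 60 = m^3 - 3*m^2 - 60*m - 100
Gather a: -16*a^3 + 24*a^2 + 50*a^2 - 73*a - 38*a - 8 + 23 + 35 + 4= -16*a^3 + 74*a^2 - 111*a + 54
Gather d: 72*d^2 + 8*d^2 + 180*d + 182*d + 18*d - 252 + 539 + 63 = 80*d^2 + 380*d + 350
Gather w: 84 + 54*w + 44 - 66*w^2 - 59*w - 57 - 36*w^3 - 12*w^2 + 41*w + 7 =-36*w^3 - 78*w^2 + 36*w + 78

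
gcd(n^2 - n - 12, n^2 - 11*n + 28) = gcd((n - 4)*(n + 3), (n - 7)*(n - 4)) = n - 4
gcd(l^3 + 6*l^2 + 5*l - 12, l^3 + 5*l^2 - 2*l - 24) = l^2 + 7*l + 12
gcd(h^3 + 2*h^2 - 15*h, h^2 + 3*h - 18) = h - 3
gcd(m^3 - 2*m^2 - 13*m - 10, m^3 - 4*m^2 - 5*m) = m^2 - 4*m - 5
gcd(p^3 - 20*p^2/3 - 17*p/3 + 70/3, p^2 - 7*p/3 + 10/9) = p - 5/3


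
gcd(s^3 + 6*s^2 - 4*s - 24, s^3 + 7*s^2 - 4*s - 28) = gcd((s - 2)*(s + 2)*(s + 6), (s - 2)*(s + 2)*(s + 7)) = s^2 - 4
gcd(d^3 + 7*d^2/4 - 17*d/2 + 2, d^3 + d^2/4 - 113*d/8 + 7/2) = d^2 + 15*d/4 - 1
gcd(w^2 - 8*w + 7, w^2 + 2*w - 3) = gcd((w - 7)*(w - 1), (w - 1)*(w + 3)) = w - 1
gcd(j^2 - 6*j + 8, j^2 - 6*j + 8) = j^2 - 6*j + 8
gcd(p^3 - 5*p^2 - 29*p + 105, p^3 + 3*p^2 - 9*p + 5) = p + 5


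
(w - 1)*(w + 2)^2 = w^3 + 3*w^2 - 4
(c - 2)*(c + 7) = c^2 + 5*c - 14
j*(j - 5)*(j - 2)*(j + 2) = j^4 - 5*j^3 - 4*j^2 + 20*j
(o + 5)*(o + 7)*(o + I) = o^3 + 12*o^2 + I*o^2 + 35*o + 12*I*o + 35*I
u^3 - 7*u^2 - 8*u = u*(u - 8)*(u + 1)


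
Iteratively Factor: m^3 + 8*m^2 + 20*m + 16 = (m + 2)*(m^2 + 6*m + 8) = (m + 2)^2*(m + 4)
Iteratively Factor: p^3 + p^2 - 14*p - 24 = (p - 4)*(p^2 + 5*p + 6) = (p - 4)*(p + 2)*(p + 3)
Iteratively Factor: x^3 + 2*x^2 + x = (x + 1)*(x^2 + x) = (x + 1)^2*(x)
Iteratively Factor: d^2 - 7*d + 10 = (d - 5)*(d - 2)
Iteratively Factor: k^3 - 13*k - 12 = (k + 1)*(k^2 - k - 12) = (k - 4)*(k + 1)*(k + 3)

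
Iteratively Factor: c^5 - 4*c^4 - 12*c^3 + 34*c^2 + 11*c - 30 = (c - 2)*(c^4 - 2*c^3 - 16*c^2 + 2*c + 15) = (c - 5)*(c - 2)*(c^3 + 3*c^2 - c - 3) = (c - 5)*(c - 2)*(c + 3)*(c^2 - 1) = (c - 5)*(c - 2)*(c + 1)*(c + 3)*(c - 1)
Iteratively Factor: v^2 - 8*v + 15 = (v - 3)*(v - 5)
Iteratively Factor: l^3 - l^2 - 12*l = (l - 4)*(l^2 + 3*l) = (l - 4)*(l + 3)*(l)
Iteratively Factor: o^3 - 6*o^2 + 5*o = (o - 1)*(o^2 - 5*o) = (o - 5)*(o - 1)*(o)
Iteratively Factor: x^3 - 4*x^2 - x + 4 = (x + 1)*(x^2 - 5*x + 4) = (x - 1)*(x + 1)*(x - 4)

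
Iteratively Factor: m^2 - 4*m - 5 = (m + 1)*(m - 5)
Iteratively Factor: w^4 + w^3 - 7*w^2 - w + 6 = (w - 1)*(w^3 + 2*w^2 - 5*w - 6) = (w - 2)*(w - 1)*(w^2 + 4*w + 3) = (w - 2)*(w - 1)*(w + 1)*(w + 3)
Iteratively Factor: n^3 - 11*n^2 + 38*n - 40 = (n - 2)*(n^2 - 9*n + 20) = (n - 4)*(n - 2)*(n - 5)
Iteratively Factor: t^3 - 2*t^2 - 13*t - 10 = (t - 5)*(t^2 + 3*t + 2) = (t - 5)*(t + 2)*(t + 1)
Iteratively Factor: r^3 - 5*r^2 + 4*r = (r - 4)*(r^2 - r) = r*(r - 4)*(r - 1)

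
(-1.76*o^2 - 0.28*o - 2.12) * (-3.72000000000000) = 6.5472*o^2 + 1.0416*o + 7.8864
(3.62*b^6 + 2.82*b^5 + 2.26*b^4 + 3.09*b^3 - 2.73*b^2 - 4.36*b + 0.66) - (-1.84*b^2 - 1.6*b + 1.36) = 3.62*b^6 + 2.82*b^5 + 2.26*b^4 + 3.09*b^3 - 0.89*b^2 - 2.76*b - 0.7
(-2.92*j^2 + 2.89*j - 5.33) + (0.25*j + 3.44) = -2.92*j^2 + 3.14*j - 1.89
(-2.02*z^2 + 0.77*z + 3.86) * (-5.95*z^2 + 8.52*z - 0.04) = 12.019*z^4 - 21.7919*z^3 - 16.3258*z^2 + 32.8564*z - 0.1544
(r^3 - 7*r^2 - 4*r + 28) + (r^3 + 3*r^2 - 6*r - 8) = 2*r^3 - 4*r^2 - 10*r + 20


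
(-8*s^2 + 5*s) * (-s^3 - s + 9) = 8*s^5 - 5*s^4 + 8*s^3 - 77*s^2 + 45*s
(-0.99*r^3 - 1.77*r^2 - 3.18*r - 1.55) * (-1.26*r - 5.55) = 1.2474*r^4 + 7.7247*r^3 + 13.8303*r^2 + 19.602*r + 8.6025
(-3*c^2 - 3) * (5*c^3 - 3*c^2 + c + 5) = -15*c^5 + 9*c^4 - 18*c^3 - 6*c^2 - 3*c - 15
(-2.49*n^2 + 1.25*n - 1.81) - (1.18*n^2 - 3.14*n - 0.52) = -3.67*n^2 + 4.39*n - 1.29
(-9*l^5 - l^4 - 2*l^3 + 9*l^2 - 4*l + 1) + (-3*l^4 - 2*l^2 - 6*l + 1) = -9*l^5 - 4*l^4 - 2*l^3 + 7*l^2 - 10*l + 2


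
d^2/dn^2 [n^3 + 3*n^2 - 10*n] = 6*n + 6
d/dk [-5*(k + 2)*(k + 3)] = -10*k - 25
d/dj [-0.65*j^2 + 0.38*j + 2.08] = 0.38 - 1.3*j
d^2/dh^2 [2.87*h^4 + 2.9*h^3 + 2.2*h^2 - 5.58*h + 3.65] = 34.44*h^2 + 17.4*h + 4.4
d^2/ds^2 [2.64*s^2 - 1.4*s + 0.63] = 5.28000000000000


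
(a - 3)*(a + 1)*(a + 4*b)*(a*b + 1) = a^4*b + 4*a^3*b^2 - 2*a^3*b + a^3 - 8*a^2*b^2 + a^2*b - 2*a^2 - 12*a*b^2 - 8*a*b - 3*a - 12*b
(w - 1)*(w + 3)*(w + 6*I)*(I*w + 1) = I*w^4 - 5*w^3 + 2*I*w^3 - 10*w^2 + 3*I*w^2 + 15*w + 12*I*w - 18*I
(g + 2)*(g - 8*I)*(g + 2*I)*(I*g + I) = I*g^4 + 6*g^3 + 3*I*g^3 + 18*g^2 + 18*I*g^2 + 12*g + 48*I*g + 32*I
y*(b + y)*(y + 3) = b*y^2 + 3*b*y + y^3 + 3*y^2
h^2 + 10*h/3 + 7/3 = (h + 1)*(h + 7/3)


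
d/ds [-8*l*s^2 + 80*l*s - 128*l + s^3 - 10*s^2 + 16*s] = -16*l*s + 80*l + 3*s^2 - 20*s + 16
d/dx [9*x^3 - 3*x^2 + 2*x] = 27*x^2 - 6*x + 2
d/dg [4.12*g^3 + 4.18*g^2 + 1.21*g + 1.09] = 12.36*g^2 + 8.36*g + 1.21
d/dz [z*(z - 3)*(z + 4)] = 3*z^2 + 2*z - 12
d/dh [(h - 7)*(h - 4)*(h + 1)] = 3*h^2 - 20*h + 17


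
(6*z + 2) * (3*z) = 18*z^2 + 6*z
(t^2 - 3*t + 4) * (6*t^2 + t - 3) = 6*t^4 - 17*t^3 + 18*t^2 + 13*t - 12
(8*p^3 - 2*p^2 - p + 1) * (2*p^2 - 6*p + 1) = 16*p^5 - 52*p^4 + 18*p^3 + 6*p^2 - 7*p + 1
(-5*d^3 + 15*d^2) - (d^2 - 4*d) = -5*d^3 + 14*d^2 + 4*d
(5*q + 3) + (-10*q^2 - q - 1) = -10*q^2 + 4*q + 2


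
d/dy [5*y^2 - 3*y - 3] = 10*y - 3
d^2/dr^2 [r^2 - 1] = 2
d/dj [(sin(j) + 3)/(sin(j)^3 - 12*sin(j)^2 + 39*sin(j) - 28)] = (-2*sin(j)^3 + 3*sin(j)^2 + 72*sin(j) - 145)*cos(j)/(sin(j)^3 - 12*sin(j)^2 + 39*sin(j) - 28)^2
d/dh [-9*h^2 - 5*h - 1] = -18*h - 5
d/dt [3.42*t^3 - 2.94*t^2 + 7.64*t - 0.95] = 10.26*t^2 - 5.88*t + 7.64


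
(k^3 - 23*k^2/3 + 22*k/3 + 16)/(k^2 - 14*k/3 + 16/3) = (k^2 - 5*k - 6)/(k - 2)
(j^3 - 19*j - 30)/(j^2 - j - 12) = (j^2 - 3*j - 10)/(j - 4)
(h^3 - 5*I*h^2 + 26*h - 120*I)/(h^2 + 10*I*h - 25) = (h^2 - 10*I*h - 24)/(h + 5*I)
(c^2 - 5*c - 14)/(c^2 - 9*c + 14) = (c + 2)/(c - 2)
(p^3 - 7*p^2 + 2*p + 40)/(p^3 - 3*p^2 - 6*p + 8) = (p - 5)/(p - 1)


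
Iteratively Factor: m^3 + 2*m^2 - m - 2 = (m + 1)*(m^2 + m - 2) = (m - 1)*(m + 1)*(m + 2)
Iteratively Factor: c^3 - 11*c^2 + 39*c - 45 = (c - 5)*(c^2 - 6*c + 9) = (c - 5)*(c - 3)*(c - 3)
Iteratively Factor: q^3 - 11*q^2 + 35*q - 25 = (q - 1)*(q^2 - 10*q + 25) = (q - 5)*(q - 1)*(q - 5)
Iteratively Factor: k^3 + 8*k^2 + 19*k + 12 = (k + 3)*(k^2 + 5*k + 4) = (k + 3)*(k + 4)*(k + 1)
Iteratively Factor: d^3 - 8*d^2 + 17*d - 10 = (d - 2)*(d^2 - 6*d + 5) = (d - 5)*(d - 2)*(d - 1)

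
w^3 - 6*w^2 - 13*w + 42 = (w - 7)*(w - 2)*(w + 3)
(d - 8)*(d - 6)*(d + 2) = d^3 - 12*d^2 + 20*d + 96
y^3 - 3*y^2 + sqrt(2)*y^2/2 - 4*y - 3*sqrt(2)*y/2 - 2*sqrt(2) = (y - 4)*(y + 1)*(y + sqrt(2)/2)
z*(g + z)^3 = g^3*z + 3*g^2*z^2 + 3*g*z^3 + z^4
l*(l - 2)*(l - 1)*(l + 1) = l^4 - 2*l^3 - l^2 + 2*l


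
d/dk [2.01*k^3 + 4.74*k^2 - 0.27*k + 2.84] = 6.03*k^2 + 9.48*k - 0.27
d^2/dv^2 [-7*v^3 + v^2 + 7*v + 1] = 2 - 42*v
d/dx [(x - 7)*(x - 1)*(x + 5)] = 3*x^2 - 6*x - 33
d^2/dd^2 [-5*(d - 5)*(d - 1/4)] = -10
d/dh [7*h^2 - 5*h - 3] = 14*h - 5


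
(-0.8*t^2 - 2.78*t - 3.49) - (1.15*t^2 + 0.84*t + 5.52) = -1.95*t^2 - 3.62*t - 9.01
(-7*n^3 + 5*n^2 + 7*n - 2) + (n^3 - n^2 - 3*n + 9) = -6*n^3 + 4*n^2 + 4*n + 7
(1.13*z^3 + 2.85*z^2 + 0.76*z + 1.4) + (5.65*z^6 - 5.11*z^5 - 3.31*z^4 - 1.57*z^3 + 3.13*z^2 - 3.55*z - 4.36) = 5.65*z^6 - 5.11*z^5 - 3.31*z^4 - 0.44*z^3 + 5.98*z^2 - 2.79*z - 2.96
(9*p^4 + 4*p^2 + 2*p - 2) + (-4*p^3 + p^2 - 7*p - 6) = 9*p^4 - 4*p^3 + 5*p^2 - 5*p - 8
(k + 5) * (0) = 0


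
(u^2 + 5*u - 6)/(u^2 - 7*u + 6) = (u + 6)/(u - 6)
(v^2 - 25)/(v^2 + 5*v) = (v - 5)/v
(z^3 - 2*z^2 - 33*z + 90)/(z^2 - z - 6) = (z^2 + z - 30)/(z + 2)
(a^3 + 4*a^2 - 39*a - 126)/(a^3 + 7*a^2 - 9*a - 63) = (a - 6)/(a - 3)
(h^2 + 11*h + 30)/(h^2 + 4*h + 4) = (h^2 + 11*h + 30)/(h^2 + 4*h + 4)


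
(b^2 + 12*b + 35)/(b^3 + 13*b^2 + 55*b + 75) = (b + 7)/(b^2 + 8*b + 15)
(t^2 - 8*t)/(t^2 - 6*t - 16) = t/(t + 2)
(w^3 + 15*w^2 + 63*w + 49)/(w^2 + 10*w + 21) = (w^2 + 8*w + 7)/(w + 3)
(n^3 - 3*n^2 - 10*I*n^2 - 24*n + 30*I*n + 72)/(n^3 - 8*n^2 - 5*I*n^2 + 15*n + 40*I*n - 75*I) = (n^2 - 10*I*n - 24)/(n^2 - 5*n*(1 + I) + 25*I)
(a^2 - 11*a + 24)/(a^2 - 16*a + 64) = (a - 3)/(a - 8)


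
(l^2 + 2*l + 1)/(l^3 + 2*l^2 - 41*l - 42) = (l + 1)/(l^2 + l - 42)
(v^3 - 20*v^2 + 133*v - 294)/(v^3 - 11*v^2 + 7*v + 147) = (v - 6)/(v + 3)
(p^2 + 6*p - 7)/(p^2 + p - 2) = (p + 7)/(p + 2)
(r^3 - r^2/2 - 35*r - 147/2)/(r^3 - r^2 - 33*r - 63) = (r + 7/2)/(r + 3)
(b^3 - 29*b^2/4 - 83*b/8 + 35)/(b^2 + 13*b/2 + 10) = (b^2 - 39*b/4 + 14)/(b + 4)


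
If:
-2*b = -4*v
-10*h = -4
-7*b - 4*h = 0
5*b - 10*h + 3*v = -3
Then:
No Solution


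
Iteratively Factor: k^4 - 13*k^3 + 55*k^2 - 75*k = (k - 5)*(k^3 - 8*k^2 + 15*k) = k*(k - 5)*(k^2 - 8*k + 15) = k*(k - 5)*(k - 3)*(k - 5)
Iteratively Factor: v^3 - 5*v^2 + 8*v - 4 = (v - 1)*(v^2 - 4*v + 4) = (v - 2)*(v - 1)*(v - 2)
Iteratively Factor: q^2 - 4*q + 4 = (q - 2)*(q - 2)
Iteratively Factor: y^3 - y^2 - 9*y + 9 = (y - 3)*(y^2 + 2*y - 3) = (y - 3)*(y + 3)*(y - 1)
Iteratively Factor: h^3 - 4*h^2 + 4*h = (h)*(h^2 - 4*h + 4) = h*(h - 2)*(h - 2)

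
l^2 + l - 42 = (l - 6)*(l + 7)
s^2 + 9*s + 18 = (s + 3)*(s + 6)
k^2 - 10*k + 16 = (k - 8)*(k - 2)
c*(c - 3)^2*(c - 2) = c^4 - 8*c^3 + 21*c^2 - 18*c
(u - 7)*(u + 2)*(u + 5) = u^3 - 39*u - 70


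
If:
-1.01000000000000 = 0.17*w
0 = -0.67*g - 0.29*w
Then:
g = 2.57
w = -5.94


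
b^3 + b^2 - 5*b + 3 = (b - 1)^2*(b + 3)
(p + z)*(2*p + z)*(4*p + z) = 8*p^3 + 14*p^2*z + 7*p*z^2 + z^3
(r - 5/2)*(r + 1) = r^2 - 3*r/2 - 5/2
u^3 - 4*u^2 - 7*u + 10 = (u - 5)*(u - 1)*(u + 2)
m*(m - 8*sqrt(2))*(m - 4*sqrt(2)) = m^3 - 12*sqrt(2)*m^2 + 64*m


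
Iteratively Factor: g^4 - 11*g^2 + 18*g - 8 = (g - 2)*(g^3 + 2*g^2 - 7*g + 4) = (g - 2)*(g + 4)*(g^2 - 2*g + 1) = (g - 2)*(g - 1)*(g + 4)*(g - 1)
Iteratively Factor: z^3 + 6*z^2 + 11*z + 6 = (z + 2)*(z^2 + 4*z + 3) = (z + 2)*(z + 3)*(z + 1)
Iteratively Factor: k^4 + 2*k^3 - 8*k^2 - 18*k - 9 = (k - 3)*(k^3 + 5*k^2 + 7*k + 3) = (k - 3)*(k + 3)*(k^2 + 2*k + 1) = (k - 3)*(k + 1)*(k + 3)*(k + 1)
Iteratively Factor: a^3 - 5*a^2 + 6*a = (a)*(a^2 - 5*a + 6) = a*(a - 3)*(a - 2)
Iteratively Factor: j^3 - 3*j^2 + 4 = (j - 2)*(j^2 - j - 2) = (j - 2)^2*(j + 1)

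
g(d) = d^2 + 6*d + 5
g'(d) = 2*d + 6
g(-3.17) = -3.97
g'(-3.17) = -0.34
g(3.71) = 41.02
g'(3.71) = 13.42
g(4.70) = 55.29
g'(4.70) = 15.40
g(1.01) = 12.08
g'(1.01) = 8.02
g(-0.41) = 2.71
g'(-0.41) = 5.18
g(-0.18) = 3.95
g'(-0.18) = 5.64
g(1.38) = 15.18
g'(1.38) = 8.76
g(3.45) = 37.60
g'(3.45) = 12.90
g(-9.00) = 32.00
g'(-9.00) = -12.00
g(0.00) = 5.00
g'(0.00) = 6.00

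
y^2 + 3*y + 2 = (y + 1)*(y + 2)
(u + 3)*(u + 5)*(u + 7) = u^3 + 15*u^2 + 71*u + 105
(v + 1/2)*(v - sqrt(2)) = v^2 - sqrt(2)*v + v/2 - sqrt(2)/2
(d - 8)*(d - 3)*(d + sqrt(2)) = d^3 - 11*d^2 + sqrt(2)*d^2 - 11*sqrt(2)*d + 24*d + 24*sqrt(2)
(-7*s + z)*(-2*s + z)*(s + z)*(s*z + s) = 14*s^4*z + 14*s^4 + 5*s^3*z^2 + 5*s^3*z - 8*s^2*z^3 - 8*s^2*z^2 + s*z^4 + s*z^3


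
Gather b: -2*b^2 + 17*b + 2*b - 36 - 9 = -2*b^2 + 19*b - 45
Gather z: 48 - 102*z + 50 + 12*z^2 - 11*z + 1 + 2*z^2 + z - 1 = 14*z^2 - 112*z + 98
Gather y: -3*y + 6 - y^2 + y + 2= -y^2 - 2*y + 8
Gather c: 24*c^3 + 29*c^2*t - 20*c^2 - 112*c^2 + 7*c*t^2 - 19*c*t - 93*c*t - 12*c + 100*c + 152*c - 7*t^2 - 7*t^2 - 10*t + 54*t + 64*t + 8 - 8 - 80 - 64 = 24*c^3 + c^2*(29*t - 132) + c*(7*t^2 - 112*t + 240) - 14*t^2 + 108*t - 144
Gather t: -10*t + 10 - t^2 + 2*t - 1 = -t^2 - 8*t + 9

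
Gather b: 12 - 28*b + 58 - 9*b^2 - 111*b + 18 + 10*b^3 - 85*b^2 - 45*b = 10*b^3 - 94*b^2 - 184*b + 88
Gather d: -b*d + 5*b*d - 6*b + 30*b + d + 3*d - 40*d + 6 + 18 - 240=24*b + d*(4*b - 36) - 216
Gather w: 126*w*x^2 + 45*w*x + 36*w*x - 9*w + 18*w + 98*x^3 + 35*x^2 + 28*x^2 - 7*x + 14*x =w*(126*x^2 + 81*x + 9) + 98*x^3 + 63*x^2 + 7*x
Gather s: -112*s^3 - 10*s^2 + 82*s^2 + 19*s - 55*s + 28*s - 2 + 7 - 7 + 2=-112*s^3 + 72*s^2 - 8*s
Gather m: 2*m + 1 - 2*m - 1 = 0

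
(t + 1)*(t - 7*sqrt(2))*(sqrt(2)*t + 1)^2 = 2*t^4 - 12*sqrt(2)*t^3 + 2*t^3 - 27*t^2 - 12*sqrt(2)*t^2 - 27*t - 7*sqrt(2)*t - 7*sqrt(2)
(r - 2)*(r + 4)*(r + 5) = r^3 + 7*r^2 + 2*r - 40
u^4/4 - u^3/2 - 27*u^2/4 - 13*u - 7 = (u/2 + 1)^2*(u - 7)*(u + 1)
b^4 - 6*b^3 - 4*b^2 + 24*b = b*(b - 6)*(b - 2)*(b + 2)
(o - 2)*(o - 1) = o^2 - 3*o + 2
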